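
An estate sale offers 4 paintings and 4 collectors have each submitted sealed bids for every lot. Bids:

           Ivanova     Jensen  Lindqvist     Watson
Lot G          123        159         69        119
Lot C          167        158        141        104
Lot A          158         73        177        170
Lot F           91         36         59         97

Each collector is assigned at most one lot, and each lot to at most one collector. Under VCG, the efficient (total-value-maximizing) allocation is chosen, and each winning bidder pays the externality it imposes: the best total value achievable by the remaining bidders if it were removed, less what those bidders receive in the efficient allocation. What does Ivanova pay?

Efficient allocation: Ivanova→Lot C ($167), Jensen→Lot G ($159), Lindqvist→Lot A ($177), Watson→Lot F ($97); total welfare W = $600.
Ivanova receives Lot C at value $167, so the others get W − 167 = $433.
Without Ivanova: best allocation of the remaining 3 bidders over all 4 lots is Jensen→Lot G ($159), Lindqvist→Lot C ($141), Watson→Lot A ($170), total $470.
VCG payment = (others' best without Ivanova) − (others' welfare with Ivanova) = 470 − 433 = $37.

Ivanova pays $37.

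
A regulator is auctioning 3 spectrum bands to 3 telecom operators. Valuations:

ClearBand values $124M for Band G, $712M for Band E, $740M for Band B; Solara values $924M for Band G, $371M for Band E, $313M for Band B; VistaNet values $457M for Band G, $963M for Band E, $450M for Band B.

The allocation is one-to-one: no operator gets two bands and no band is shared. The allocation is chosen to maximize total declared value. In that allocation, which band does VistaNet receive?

VistaNet receives Band E.

Optimal: ClearBand→Band B ($740M), Solara→Band G ($924M), VistaNet→Band E ($963M) — total 740+924+963 = $2627M.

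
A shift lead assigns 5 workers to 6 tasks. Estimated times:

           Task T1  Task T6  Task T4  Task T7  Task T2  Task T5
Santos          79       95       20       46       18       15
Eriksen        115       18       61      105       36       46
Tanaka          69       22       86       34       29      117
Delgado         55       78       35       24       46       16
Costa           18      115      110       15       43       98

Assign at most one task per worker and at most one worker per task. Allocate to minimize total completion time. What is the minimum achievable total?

Optimal: Santos→Task T4 (20 min), Eriksen→Task T6 (18 min), Tanaka→Task T2 (29 min), Delgado→Task T5 (16 min), Costa→Task T7 (15 min) — total 20+18+29+16+15 = 98 min.
Next-best assignment: Santos→Task T4, Eriksen→Task T6, Tanaka→Task T2, Delgado→Task T5, Costa→Task T1 = 101 min.
Swapping Santos↔Delgado (Santos→Task T5 15 min, Delgado→Task T4 35 min) adds 14.

Min total: 98 min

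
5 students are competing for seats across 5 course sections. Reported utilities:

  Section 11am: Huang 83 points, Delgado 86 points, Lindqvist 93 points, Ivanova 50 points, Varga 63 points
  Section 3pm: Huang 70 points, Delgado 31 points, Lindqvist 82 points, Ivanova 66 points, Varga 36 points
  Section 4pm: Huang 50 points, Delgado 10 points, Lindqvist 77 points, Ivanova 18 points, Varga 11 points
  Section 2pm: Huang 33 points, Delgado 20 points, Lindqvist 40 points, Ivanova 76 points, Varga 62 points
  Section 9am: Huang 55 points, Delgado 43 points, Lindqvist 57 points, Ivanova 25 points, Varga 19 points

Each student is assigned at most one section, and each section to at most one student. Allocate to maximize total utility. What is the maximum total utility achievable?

Treat this as an assignment problem: match each student to one section.
Optimal: Huang→Section 9am (55 points), Delgado→Section 11am (86 points), Lindqvist→Section 4pm (77 points), Ivanova→Section 3pm (66 points), Varga→Section 2pm (62 points) — total 55+86+77+66+62 = 346 points.
Next-best assignment: Huang→Section 11am, Delgado→Section 9am, Lindqvist→Section 4pm, Ivanova→Section 3pm, Varga→Section 2pm = 331 points.
Swapping Varga↔Huang (Varga→Section 9am 19 points, Huang→Section 2pm 33 points) loses 65.
No other one-to-one assignment exceeds 346 points.

Maximum total: 346 points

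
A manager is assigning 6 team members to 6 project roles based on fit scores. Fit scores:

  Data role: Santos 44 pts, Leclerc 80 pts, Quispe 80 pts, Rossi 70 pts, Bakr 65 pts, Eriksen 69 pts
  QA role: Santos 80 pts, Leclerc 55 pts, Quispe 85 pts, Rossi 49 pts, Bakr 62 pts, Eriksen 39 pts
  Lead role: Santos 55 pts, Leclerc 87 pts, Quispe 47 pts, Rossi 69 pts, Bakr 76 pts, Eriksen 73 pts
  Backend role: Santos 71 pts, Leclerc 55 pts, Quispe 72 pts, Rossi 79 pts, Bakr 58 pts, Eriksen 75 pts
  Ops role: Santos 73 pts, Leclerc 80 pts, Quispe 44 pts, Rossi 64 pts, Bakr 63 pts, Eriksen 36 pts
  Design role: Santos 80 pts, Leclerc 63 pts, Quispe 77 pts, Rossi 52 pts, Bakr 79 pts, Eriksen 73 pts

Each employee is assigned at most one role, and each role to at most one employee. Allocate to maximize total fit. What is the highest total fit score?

Max total: 472 pts

Treat this as an assignment problem: match each employee to one role.
Optimal: Santos→Ops role (73 pts), Leclerc→Lead role (87 pts), Quispe→QA role (85 pts), Rossi→Backend role (79 pts), Bakr→Design role (79 pts), Eriksen→Data role (69 pts) — total 73+87+85+79+79+69 = 472 pts.
Next-best assignment: Santos→QA role, Leclerc→Ops role, Quispe→Data role, Rossi→Backend role, Bakr→Design role, Eriksen→Lead role = 471 pts.
Swapping Quispe↔Leclerc (Quispe→Lead role 47 pts, Leclerc→QA role 55 pts) loses 70.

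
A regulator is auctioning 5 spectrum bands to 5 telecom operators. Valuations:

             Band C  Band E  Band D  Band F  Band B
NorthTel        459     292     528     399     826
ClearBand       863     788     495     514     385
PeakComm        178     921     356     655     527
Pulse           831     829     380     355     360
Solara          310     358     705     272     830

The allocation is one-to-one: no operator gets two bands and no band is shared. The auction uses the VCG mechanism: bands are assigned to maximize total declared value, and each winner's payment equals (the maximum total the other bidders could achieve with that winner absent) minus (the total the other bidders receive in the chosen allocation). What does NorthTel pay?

Efficient allocation: NorthTel→Band B ($826M), ClearBand→Band C ($863M), PeakComm→Band F ($655M), Pulse→Band E ($829M), Solara→Band D ($705M); total welfare W = $3878M.
NorthTel receives Band B at value $826M, so the others get W − 826 = $3052M.
Without NorthTel: best allocation of the remaining 4 bidders over all 5 bands is ClearBand→Band C ($863M), PeakComm→Band F ($655M), Pulse→Band E ($829M), Solara→Band B ($830M), total $3177M.
VCG payment = (others' best without NorthTel) − (others' welfare with NorthTel) = 3177 − 3052 = $125M.

NorthTel pays $125M.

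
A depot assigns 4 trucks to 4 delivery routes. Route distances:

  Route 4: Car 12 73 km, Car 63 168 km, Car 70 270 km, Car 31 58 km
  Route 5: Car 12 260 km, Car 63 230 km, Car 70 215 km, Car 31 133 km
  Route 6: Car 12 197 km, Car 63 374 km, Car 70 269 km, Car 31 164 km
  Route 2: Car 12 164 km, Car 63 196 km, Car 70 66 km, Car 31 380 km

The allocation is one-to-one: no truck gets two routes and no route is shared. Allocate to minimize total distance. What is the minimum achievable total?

Optimal: Car 12→Route 4 (73 km), Car 63→Route 5 (230 km), Car 70→Route 2 (66 km), Car 31→Route 6 (164 km) — total 73+230+66+164 = 533 km.
Row-greedy (each truck in turn takes its cheapest remaining route) gives 648 km, worse by 115.
No other one-to-one assignment undercuts 533 km.

Min total: 533 km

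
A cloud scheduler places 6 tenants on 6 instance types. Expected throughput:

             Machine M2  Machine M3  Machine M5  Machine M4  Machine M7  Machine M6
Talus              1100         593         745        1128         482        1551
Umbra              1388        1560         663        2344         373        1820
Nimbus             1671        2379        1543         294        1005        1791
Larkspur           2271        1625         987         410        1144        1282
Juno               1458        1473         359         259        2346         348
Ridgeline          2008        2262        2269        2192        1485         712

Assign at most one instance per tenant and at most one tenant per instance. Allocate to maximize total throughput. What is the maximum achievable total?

Maximum total: 13160 ops/s

This is a one-to-one assignment (maximum-weight bipartite matching).
Optimal: Talus→Machine M6 (1551 ops/s), Umbra→Machine M4 (2344 ops/s), Nimbus→Machine M3 (2379 ops/s), Larkspur→Machine M2 (2271 ops/s), Juno→Machine M7 (2346 ops/s), Ridgeline→Machine M5 (2269 ops/s) — total 1551+2344+2379+2271+2346+2269 = 13160 ops/s.
Next-best assignment: Talus→Machine M6, Umbra→Machine M4, Nimbus→Machine M5, Larkspur→Machine M2, Juno→Machine M7, Ridgeline→Machine M3 = 12317 ops/s.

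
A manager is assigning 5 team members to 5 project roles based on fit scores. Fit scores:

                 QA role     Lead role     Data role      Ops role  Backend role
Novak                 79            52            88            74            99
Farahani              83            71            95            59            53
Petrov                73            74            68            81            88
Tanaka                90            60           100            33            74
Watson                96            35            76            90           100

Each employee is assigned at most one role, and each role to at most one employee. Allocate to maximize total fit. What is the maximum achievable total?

Maximum total: 448 pts

Optimal: Novak→Backend role (99 pts), Farahani→Data role (95 pts), Petrov→Lead role (74 pts), Tanaka→QA role (90 pts), Watson→Ops role (90 pts) — total 99+95+74+90+90 = 448 pts.
Column-greedy (each role in turn goes to its best remaining employee) gives 397 pts, worse by 51.
Swapping Novak↔Petrov (Novak→Lead role 52 pts, Petrov→Backend role 88 pts) loses 33.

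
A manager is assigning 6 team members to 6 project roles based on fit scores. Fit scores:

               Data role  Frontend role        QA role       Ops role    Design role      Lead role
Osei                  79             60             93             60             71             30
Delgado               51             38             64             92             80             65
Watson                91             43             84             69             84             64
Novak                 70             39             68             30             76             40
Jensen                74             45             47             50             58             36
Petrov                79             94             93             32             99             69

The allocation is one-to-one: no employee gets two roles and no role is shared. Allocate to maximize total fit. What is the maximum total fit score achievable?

Max total: 493 pts

Optimal: Osei→QA role (93 pts), Delgado→Ops role (92 pts), Watson→Lead role (64 pts), Novak→Design role (76 pts), Jensen→Data role (74 pts), Petrov→Frontend role (94 pts) — total 93+92+64+76+74+94 = 493 pts.
Column-greedy (each role in turn goes to its best remaining employee) gives 482 pts, worse by 11.
Every other assignment is strictly worse.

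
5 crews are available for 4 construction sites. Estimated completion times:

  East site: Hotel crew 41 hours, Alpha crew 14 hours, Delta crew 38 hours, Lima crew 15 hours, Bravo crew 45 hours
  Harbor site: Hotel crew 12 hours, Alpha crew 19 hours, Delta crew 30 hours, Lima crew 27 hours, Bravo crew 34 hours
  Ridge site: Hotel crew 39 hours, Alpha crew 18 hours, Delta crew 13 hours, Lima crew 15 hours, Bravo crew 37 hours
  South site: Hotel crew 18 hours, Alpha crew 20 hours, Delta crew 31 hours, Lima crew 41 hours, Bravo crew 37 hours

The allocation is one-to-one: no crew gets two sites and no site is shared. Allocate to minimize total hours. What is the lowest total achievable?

Optimal: Lima crew→East site (15 hours), Hotel crew→Harbor site (12 hours), Delta crew→Ridge site (13 hours), Alpha crew→South site (20 hours) — total 15+12+13+20 = 60 hours.
Row-greedy (each crew in turn takes its cheapest remaining site) gives 80 hours, worse by 20.
Next-best assignment: Lima crew→East site, Alpha crew→Harbor site, Delta crew→Ridge site, Hotel crew→South site = 65 hours.
Swapping Hotel crew↔Alpha crew (Hotel crew→South site 18 hours, Alpha crew→Harbor site 19 hours) adds 5.

Min total: 60 hours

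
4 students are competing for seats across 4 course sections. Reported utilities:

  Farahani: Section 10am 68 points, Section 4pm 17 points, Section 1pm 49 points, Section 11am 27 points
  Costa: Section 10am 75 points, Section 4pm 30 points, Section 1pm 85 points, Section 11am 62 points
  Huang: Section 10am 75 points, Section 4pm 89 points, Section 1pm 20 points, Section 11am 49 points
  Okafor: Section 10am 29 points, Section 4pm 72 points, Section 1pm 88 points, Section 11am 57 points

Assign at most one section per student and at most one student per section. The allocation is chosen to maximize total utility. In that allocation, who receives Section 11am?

Optimal: Farahani→Section 10am (68 points), Costa→Section 11am (62 points), Huang→Section 4pm (89 points), Okafor→Section 1pm (88 points) — total 68+62+89+88 = 307 points.
Max-entry greedy (repeatedly take the single best remaining cell) gives 279 points, worse by 28.
Swapping Okafor↔Costa (Okafor→Section 11am 57 points, Costa→Section 1pm 85 points) loses 8.
Checked against all permutations: 307 points is optimal.
Costa's own top section is Section 1pm (85 points), but forcing Costa→Section 1pm and reassigning the rest optimally gives only 299 points — worse by 8.

Costa receives Section 11am.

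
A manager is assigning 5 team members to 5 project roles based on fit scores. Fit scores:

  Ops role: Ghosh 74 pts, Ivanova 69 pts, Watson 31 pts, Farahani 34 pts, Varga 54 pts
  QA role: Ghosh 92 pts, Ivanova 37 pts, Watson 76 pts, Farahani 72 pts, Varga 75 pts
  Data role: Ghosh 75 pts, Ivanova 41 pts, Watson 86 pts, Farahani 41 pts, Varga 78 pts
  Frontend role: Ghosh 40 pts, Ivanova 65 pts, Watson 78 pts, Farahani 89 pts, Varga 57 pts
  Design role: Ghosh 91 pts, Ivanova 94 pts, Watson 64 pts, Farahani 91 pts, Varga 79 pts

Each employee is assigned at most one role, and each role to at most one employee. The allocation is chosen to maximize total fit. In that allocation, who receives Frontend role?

Optimal: Ghosh→Ops role (74 pts), Ivanova→Design role (94 pts), Watson→Data role (86 pts), Farahani→Frontend role (89 pts), Varga→QA role (75 pts) — total 74+94+86+89+75 = 418 pts.
Row-greedy (each employee in turn takes its best remaining role) gives 415 pts, worse by 3.
Checked against all permutations: 418 pts is optimal.
Farahani's own top role is Design role (91 pts), but forcing Farahani→Design role and reassigning the rest optimally gives only 408 pts — worse by 10.

Farahani receives Frontend role.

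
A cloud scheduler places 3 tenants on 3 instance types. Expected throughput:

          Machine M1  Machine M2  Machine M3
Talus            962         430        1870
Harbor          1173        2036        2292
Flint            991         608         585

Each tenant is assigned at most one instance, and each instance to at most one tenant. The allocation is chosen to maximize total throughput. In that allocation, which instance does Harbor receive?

This is a one-to-one assignment (maximum-weight bipartite matching).
Optimal: Talus→Machine M3 (1870 ops/s), Harbor→Machine M2 (2036 ops/s), Flint→Machine M1 (991 ops/s) — total 1870+2036+991 = 4897 ops/s.
Column-greedy (each instance in turn goes to its best remaining tenant) gives 3651 ops/s, worse by 1246.
Harbor's own top instance is Machine M3 (2292 ops/s), but forcing Harbor→Machine M3 and reassigning the rest optimally gives only 3862 ops/s — worse by 1035.

Harbor receives Machine M2.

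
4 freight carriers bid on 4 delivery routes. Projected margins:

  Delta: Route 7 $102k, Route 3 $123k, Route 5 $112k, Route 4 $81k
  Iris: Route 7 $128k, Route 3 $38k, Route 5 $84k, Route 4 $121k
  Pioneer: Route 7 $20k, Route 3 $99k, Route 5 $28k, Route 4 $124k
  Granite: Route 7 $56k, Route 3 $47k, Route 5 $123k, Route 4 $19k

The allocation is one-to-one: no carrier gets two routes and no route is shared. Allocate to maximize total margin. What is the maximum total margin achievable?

This is a one-to-one assignment (maximum-weight bipartite matching).
Optimal: Delta→Route 3 ($123k), Iris→Route 7 ($128k), Pioneer→Route 4 ($124k), Granite→Route 5 ($123k) — total 123+128+124+123 = $498k.
Next-best assignment: Delta→Route 7, Iris→Route 4, Pioneer→Route 3, Granite→Route 5 = $445k.
Every other assignment is strictly worse.

Max total: $498k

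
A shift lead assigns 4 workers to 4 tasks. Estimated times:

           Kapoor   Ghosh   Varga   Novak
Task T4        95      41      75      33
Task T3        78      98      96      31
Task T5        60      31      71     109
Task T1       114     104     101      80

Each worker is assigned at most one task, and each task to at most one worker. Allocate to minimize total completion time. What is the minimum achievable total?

Treat this as an assignment problem: match each worker to one task.
Optimal: Kapoor→Task T5 (60 min), Ghosh→Task T4 (41 min), Varga→Task T1 (101 min), Novak→Task T3 (31 min) — total 60+41+101+31 = 233 min.
Next-best assignment: Kapoor→Task T3, Ghosh→Task T5, Varga→Task T1, Novak→Task T4 = 243 min.
Swapping Ghosh↔Varga (Ghosh→Task T1 104 min, Varga→Task T4 75 min) adds 37.

Min total: 233 min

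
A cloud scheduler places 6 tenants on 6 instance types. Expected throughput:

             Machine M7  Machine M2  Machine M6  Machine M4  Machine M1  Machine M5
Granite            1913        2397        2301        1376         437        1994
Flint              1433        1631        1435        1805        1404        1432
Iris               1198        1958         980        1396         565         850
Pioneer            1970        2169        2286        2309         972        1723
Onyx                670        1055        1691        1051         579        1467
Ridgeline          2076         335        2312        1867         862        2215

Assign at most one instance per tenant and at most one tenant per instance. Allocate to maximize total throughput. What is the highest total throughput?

Treat this as an assignment problem: match each tenant to one instance.
Optimal: Granite→Machine M6 (2301 ops/s), Flint→Machine M1 (1404 ops/s), Iris→Machine M2 (1958 ops/s), Pioneer→Machine M4 (2309 ops/s), Onyx→Machine M5 (1467 ops/s), Ridgeline→Machine M7 (2076 ops/s) — total 2301+1404+1958+2309+1467+2076 = 11515 ops/s.
Column-greedy (each instance in turn goes to its best remaining tenant) gives 9993 ops/s, worse by 1522.

Max total: 11515 ops/s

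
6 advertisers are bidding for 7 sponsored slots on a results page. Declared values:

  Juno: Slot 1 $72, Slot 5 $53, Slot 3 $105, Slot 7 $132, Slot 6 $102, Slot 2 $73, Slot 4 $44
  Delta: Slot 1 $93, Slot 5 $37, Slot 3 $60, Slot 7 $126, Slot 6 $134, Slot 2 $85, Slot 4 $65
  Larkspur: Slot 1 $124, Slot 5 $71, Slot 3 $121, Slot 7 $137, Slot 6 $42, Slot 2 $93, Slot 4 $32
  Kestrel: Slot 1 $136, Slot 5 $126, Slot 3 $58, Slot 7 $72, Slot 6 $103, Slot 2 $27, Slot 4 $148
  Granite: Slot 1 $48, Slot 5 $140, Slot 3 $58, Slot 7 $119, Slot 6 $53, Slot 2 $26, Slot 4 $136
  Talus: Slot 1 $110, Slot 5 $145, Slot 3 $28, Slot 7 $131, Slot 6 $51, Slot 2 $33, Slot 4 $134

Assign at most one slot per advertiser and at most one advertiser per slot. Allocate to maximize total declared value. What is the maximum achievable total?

This is the linear assignment problem.
Optimal: Juno→Slot 7 ($132), Delta→Slot 6 ($134), Larkspur→Slot 3 ($121), Kestrel→Slot 1 ($136), Granite→Slot 4 ($136), Talus→Slot 5 ($145) — total 132+134+121+136+136+145 = $804.
Column-greedy (each slot in turn goes to its best remaining advertiser) gives $694, worse by 110.
Next-best assignment: Juno→Slot 7, Delta→Slot 6, Larkspur→Slot 3, Kestrel→Slot 1, Granite→Slot 5, Talus→Slot 4 = $797.
Swapping Juno↔Delta (Juno→Slot 6 $102, Delta→Slot 7 $126) loses 38.

Max total: $804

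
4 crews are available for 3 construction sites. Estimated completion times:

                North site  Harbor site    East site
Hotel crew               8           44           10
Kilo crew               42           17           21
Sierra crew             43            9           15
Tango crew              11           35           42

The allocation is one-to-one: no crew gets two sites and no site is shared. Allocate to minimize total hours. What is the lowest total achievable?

Minimum total: 30 hours

This is the linear assignment problem.
Optimal: Tango crew→North site (11 hours), Sierra crew→Harbor site (9 hours), Hotel crew→East site (10 hours) — total 11+9+10 = 30 hours.
Next-best assignment: Hotel crew→North site, Sierra crew→Harbor site, Kilo crew→East site = 38 hours.
Swapping Tango crew↔Sierra crew (Tango crew→Harbor site 35 hours, Sierra crew→North site 43 hours) adds 58.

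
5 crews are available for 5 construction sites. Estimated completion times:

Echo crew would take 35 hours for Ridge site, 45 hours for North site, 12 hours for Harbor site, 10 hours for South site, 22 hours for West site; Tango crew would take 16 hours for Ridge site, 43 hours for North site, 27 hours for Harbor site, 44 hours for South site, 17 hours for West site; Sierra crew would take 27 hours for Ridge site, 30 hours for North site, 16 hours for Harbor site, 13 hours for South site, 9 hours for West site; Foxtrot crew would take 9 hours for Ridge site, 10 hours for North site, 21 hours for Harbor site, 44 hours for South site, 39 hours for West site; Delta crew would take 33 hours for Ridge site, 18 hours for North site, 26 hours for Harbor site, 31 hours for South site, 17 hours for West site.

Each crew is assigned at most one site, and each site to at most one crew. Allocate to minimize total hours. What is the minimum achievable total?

Optimal: Echo crew→Harbor site (12 hours), Tango crew→Ridge site (16 hours), Sierra crew→South site (13 hours), Foxtrot crew→North site (10 hours), Delta crew→West site (17 hours) — total 12+16+13+10+17 = 68 hours.
Next-best assignment: Echo crew→Harbor site, Tango crew→West site, Sierra crew→South site, Foxtrot crew→Ridge site, Delta crew→North site = 69 hours.
Swapping Foxtrot crew↔Delta crew (Foxtrot crew→West site 39 hours, Delta crew→North site 18 hours) adds 30.
No other one-to-one assignment undercuts 68 hours.

Min total: 68 hours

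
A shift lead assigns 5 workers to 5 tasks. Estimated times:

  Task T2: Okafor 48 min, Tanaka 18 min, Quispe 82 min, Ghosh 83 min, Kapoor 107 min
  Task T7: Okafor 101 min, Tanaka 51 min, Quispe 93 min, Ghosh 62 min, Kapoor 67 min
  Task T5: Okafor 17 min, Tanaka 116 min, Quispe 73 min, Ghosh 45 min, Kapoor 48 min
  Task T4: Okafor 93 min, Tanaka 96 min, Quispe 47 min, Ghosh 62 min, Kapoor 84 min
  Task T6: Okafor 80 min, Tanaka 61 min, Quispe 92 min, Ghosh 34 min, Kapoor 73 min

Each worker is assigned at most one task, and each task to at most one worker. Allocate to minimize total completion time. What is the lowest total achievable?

Min total: 183 min

This is the linear assignment problem.
Optimal: Okafor→Task T5 (17 min), Tanaka→Task T2 (18 min), Quispe→Task T4 (47 min), Ghosh→Task T6 (34 min), Kapoor→Task T7 (67 min) — total 17+18+47+34+67 = 183 min.
Column-greedy (each task in turn goes to its cheapest remaining worker) gives 217 min, worse by 34.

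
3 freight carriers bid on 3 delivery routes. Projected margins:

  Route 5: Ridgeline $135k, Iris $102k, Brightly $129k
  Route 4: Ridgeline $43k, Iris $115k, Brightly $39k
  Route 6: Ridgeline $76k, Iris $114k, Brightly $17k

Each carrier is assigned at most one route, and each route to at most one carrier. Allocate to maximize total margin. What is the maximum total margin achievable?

Maximum total: $320k

This is the linear assignment problem.
Optimal: Ridgeline→Route 6 ($76k), Iris→Route 4 ($115k), Brightly→Route 5 ($129k) — total 76+115+129 = $320k.
Column-greedy (each route in turn goes to its best remaining carrier) gives $267k, worse by 53.
No other one-to-one assignment exceeds $320k.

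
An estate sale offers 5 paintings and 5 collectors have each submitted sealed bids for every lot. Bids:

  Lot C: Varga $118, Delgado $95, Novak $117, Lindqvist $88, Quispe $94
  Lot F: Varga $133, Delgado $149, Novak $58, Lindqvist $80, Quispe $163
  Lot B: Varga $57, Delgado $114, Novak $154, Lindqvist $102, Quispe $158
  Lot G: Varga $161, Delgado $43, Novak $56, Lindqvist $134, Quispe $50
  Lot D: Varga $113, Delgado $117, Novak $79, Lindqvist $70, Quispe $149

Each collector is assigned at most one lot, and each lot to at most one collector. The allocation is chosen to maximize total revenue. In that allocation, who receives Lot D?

Quispe receives Lot D.

This is a one-to-one assignment (maximum-weight bipartite matching).
Optimal: Varga→Lot C ($118), Delgado→Lot F ($149), Novak→Lot B ($154), Lindqvist→Lot G ($134), Quispe→Lot D ($149) — total 118+149+154+134+149 = $704.
Column-greedy (each lot in turn goes to its best remaining collector) gives $686, worse by 18.
Next-best assignment: Varga→Lot G, Delgado→Lot F, Novak→Lot B, Lindqvist→Lot C, Quispe→Lot D = $701.
Checked against all permutations: $704 is optimal.
Quispe's own top lot is Lot F ($163), but forcing Quispe→Lot F and reassigning the rest optimally gives only $686 — worse by 18.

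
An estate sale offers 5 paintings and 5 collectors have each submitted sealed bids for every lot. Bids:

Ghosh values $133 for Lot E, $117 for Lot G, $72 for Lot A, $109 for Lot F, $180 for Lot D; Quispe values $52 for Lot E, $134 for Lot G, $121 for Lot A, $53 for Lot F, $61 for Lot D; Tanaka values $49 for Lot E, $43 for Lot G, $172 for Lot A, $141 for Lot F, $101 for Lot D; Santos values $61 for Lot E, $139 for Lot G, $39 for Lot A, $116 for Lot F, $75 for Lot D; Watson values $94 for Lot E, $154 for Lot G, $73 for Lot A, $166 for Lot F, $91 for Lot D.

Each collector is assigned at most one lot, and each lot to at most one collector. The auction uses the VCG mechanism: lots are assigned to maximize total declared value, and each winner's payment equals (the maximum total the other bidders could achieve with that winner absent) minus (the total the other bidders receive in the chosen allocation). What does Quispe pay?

Quispe pays $78.

Efficient allocation: Ghosh→Lot D ($180), Quispe→Lot G ($134), Tanaka→Lot A ($172), Santos→Lot E ($61), Watson→Lot F ($166); total welfare W = $713.
Quispe receives Lot G at value $134, so the others get W − 134 = $579.
Without Quispe: best allocation of the remaining 4 bidders over all 5 lots is Ghosh→Lot D ($180), Tanaka→Lot A ($172), Santos→Lot G ($139), Watson→Lot F ($166), total $657.
VCG payment = (others' best without Quispe) − (others' welfare with Quispe) = 657 − 579 = $78.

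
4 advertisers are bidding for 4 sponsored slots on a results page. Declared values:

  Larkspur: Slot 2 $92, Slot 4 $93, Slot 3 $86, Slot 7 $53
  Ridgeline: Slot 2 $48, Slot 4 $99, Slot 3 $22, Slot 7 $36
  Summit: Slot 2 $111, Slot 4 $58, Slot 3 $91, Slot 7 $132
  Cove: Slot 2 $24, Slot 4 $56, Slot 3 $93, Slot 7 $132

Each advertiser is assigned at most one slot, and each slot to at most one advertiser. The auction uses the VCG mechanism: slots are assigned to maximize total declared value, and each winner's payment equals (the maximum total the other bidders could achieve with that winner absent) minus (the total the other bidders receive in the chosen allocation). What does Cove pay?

Efficient allocation: Larkspur→Slot 3 ($86), Ridgeline→Slot 4 ($99), Summit→Slot 2 ($111), Cove→Slot 7 ($132); total welfare W = $428.
Cove receives Slot 7 at value $132, so the others get W − 132 = $296.
Without Cove: best allocation of the remaining 3 bidders over all 4 slots is Larkspur→Slot 2 ($92), Ridgeline→Slot 4 ($99), Summit→Slot 7 ($132), total $323.
VCG payment = (others' best without Cove) − (others' welfare with Cove) = 323 − 296 = $27.

Cove pays $27.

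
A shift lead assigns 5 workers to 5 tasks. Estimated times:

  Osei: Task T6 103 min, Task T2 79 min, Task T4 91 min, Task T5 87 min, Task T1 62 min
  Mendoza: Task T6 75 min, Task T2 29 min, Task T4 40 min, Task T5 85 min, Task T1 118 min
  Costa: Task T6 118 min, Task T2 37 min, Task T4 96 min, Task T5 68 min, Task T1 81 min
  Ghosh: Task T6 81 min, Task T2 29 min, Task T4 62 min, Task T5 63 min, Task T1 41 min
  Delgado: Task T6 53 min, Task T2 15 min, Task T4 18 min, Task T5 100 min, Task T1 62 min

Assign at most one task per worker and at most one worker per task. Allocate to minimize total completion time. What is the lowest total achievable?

Min total: 252 min

This is the linear assignment problem.
Optimal: Osei→Task T1 (62 min), Mendoza→Task T6 (75 min), Costa→Task T5 (68 min), Ghosh→Task T2 (29 min), Delgado→Task T4 (18 min) — total 62+75+68+29+18 = 252 min.
Column-greedy (each task in turn goes to its cheapest remaining worker) gives 274 min, worse by 22.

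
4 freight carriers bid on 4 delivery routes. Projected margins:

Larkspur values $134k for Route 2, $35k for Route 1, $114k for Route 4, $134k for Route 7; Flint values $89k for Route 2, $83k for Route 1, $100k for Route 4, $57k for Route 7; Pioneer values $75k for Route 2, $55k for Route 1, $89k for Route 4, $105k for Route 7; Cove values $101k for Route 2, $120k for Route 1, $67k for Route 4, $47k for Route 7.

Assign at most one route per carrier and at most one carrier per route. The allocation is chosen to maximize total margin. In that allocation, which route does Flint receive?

Flint receives Route 4.

Optimal: Larkspur→Route 2 ($134k), Flint→Route 4 ($100k), Pioneer→Route 7 ($105k), Cove→Route 1 ($120k) — total 134+100+105+120 = $459k.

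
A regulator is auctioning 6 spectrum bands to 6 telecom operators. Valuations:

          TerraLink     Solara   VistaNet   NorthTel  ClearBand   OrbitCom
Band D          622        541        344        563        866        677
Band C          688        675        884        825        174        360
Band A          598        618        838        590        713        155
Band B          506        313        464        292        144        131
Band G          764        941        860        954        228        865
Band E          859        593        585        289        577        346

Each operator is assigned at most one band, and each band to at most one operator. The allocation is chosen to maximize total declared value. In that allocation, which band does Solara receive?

Solara receives Band B.

Optimal: TerraLink→Band E ($859M), Solara→Band B ($313M), VistaNet→Band A ($838M), NorthTel→Band C ($825M), ClearBand→Band D ($866M), OrbitCom→Band G ($865M) — total 859+313+838+825+866+865 = $4566M.
Column-greedy (each band in turn goes to its best remaining operator) gives $4174M, worse by 392.
Next-best assignment: TerraLink→Band E, Solara→Band A, VistaNet→Band B, NorthTel→Band C, ClearBand→Band D, OrbitCom→Band G = $4497M.
Solara's own top band is Band G ($941M), but forcing Solara→Band G and reassigning the rest optimally gives only $4479M — worse by 87.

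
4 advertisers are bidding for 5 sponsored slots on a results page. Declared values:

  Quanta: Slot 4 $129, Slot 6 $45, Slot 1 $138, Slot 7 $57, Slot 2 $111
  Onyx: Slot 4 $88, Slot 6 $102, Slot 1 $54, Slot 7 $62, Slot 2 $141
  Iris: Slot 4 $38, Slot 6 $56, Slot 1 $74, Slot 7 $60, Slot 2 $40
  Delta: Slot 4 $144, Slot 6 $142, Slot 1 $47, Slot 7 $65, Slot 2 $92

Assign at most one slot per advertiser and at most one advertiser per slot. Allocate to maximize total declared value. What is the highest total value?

Max total: $486

This is a one-to-one assignment (maximum-weight bipartite matching).
Optimal: Quanta→Slot 4 ($129), Onyx→Slot 2 ($141), Iris→Slot 1 ($74), Delta→Slot 6 ($142) — total 129+141+74+142 = $486.
Column-greedy (each slot in turn goes to its best remaining advertiser) gives $444, worse by 42.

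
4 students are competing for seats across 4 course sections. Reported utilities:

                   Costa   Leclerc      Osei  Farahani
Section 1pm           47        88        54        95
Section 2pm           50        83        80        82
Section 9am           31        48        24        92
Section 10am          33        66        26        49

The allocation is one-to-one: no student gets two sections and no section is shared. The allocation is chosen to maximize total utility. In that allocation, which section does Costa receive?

Costa receives Section 10am.

This is the linear assignment problem.
Optimal: Costa→Section 10am (33 points), Leclerc→Section 1pm (88 points), Osei→Section 2pm (80 points), Farahani→Section 9am (92 points) — total 33+88+80+92 = 293 points.
Max-entry greedy (repeatedly take the single best remaining cell) gives 235 points, worse by 58.
Next-best assignment: Costa→Section 1pm, Leclerc→Section 10am, Osei→Section 2pm, Farahani→Section 9am = 285 points.
Costa's own top section is Section 2pm (50 points), but forcing Costa→Section 2pm and reassigning the rest optimally gives only 262 points — worse by 31.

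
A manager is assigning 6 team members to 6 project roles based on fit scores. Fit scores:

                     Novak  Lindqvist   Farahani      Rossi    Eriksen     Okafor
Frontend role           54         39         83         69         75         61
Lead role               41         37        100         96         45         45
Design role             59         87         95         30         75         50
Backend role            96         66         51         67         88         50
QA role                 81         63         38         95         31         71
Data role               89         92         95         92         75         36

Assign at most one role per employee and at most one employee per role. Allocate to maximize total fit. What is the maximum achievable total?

Treat this as an assignment problem: match each employee to one role.
Optimal: Novak→Backend role (96 pts), Lindqvist→Data role (92 pts), Farahani→Design role (95 pts), Rossi→Lead role (96 pts), Eriksen→Frontend role (75 pts), Okafor→QA role (71 pts) — total 96+92+95+96+75+71 = 525 pts.
Row-greedy (each employee in turn takes its best remaining role) gives 508 pts, worse by 17.
Next-best assignment: Novak→Backend role, Lindqvist→Design role, Farahani→Lead role, Rossi→Data role, Eriksen→Frontend role, Okafor→QA role = 521 pts.
Swapping Lindqvist↔Eriksen (Lindqvist→Frontend role 39 pts, Eriksen→Data role 75 pts) loses 53.
Checked against all permutations: 525 pts is optimal.

Maximum total: 525 pts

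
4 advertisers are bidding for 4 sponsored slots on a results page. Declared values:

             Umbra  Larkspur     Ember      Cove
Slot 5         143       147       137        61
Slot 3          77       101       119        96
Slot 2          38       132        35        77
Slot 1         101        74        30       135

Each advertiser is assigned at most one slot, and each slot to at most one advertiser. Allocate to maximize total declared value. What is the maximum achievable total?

Max total: $529

Optimal: Umbra→Slot 5 ($143), Larkspur→Slot 2 ($132), Ember→Slot 3 ($119), Cove→Slot 1 ($135) — total 143+132+119+135 = $529.
Max-entry greedy (repeatedly take the single best remaining cell) gives $439, worse by 90.
Next-best assignment: Umbra→Slot 3, Larkspur→Slot 2, Ember→Slot 5, Cove→Slot 1 = $481.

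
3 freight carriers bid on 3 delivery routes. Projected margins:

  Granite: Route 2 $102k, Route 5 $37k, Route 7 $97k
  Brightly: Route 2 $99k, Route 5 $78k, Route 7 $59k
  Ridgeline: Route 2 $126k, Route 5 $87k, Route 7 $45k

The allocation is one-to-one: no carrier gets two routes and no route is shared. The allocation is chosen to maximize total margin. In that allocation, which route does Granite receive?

Granite receives Route 7.

Optimal: Granite→Route 7 ($97k), Brightly→Route 5 ($78k), Ridgeline→Route 2 ($126k) — total 97+78+126 = $301k.
Row-greedy (each carrier in turn takes its best remaining route) gives $225k, worse by 76.
Next-best assignment: Granite→Route 7, Brightly→Route 2, Ridgeline→Route 5 = $283k.
Checked against all permutations: $301k is optimal.
Granite's own top route is Route 2 ($102k), but forcing Granite→Route 2 and reassigning the rest optimally gives only $248k — worse by 53.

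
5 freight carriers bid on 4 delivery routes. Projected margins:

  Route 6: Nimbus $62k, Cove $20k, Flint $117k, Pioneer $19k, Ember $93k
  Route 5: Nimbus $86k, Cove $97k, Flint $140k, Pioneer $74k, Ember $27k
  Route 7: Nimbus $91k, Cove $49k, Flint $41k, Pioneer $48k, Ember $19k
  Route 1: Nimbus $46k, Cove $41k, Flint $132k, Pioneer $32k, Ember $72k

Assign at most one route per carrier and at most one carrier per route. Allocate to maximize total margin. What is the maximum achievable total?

This is the linear assignment problem.
Optimal: Ember→Route 6 ($93k), Cove→Route 5 ($97k), Nimbus→Route 7 ($91k), Flint→Route 1 ($132k) — total 93+97+91+132 = $413k.
Row-greedy (each carrier in turn takes its best remaining route) gives $339k, worse by 74.

Max total: $413k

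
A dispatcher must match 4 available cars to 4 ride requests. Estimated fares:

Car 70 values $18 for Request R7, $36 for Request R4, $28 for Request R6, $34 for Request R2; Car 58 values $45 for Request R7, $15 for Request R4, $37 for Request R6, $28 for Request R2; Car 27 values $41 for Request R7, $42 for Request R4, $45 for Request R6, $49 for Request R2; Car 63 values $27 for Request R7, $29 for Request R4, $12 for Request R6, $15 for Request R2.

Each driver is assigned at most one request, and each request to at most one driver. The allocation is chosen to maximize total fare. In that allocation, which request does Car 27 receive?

Car 27 receives Request R6.

Treat this as an assignment problem: match each driver to one request.
Optimal: Car 70→Request R2 ($34), Car 58→Request R7 ($45), Car 27→Request R6 ($45), Car 63→Request R4 ($29) — total 34+45+45+29 = $153.
Max-entry greedy (repeatedly take the single best remaining cell) gives $142, worse by 11.
Swapping Car 70↔Car 27 (Car 70→Request R6 $28, Car 27→Request R2 $49) loses 2.
Car 27's own top request is Request R2 ($49), but forcing Car 27→Request R2 and reassigning the rest optimally gives only $151 — worse by 2.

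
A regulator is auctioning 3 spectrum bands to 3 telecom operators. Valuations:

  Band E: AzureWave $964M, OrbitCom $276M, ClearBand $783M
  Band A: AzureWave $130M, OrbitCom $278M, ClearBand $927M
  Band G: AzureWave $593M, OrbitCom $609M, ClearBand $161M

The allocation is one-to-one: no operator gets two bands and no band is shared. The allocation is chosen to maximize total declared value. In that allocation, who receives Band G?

Optimal: AzureWave→Band E ($964M), OrbitCom→Band G ($609M), ClearBand→Band A ($927M) — total 964+609+927 = $2500M.
Next-best assignment: AzureWave→Band G, OrbitCom→Band E, ClearBand→Band A = $1796M.
Checked against all permutations: $2500M is optimal.

OrbitCom receives Band G.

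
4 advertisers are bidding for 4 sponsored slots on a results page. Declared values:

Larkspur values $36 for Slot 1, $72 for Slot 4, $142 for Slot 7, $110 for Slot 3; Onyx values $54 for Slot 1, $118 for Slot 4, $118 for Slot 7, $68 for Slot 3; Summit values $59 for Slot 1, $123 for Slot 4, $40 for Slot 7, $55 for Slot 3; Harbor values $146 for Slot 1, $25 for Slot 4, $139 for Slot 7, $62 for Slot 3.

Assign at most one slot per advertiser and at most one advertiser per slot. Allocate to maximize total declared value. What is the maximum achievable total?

This is a one-to-one assignment (maximum-weight bipartite matching).
Optimal: Larkspur→Slot 3 ($110), Onyx→Slot 7 ($118), Summit→Slot 4 ($123), Harbor→Slot 1 ($146) — total 110+118+123+146 = $497.
Row-greedy (each advertiser in turn takes its best remaining slot) gives $381, worse by 116.
Swapping Summit↔Larkspur (Summit→Slot 3 $55, Larkspur→Slot 4 $72) loses 106.

Maximum total: $497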